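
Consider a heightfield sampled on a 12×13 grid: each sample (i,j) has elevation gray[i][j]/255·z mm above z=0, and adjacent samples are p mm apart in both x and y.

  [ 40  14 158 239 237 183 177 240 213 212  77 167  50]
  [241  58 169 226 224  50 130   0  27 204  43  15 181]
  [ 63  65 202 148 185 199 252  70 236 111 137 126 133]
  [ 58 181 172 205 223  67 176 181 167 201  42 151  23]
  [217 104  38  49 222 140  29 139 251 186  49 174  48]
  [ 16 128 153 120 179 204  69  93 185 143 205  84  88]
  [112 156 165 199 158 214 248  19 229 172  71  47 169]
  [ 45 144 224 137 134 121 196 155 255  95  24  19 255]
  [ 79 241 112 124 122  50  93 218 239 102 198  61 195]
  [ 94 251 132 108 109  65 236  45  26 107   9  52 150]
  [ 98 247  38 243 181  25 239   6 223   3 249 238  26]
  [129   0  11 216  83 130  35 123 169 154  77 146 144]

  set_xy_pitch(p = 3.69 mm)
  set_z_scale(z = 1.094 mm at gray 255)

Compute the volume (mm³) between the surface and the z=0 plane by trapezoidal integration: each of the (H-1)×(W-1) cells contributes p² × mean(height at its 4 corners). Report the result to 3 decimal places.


1047.263

height_mm = gray/255 × 1.094; cell vol = 3.69² × mean(4 corners)
unit = 3.69² × 1.094 / (4×255) = 0.0146039 mm³ per gray-sum
row 0: Σ corner-gray over 12 cells = 6638  → 96.9409
row 1: Σ corner-gray over 12 cells = 6372  → 93.0563
row 2: Σ corner-gray over 12 cells = 7271  → 106.1852
row 3: Σ corner-gray over 12 cells = 6640  → 96.9701
row 4: Σ corner-gray over 12 cells = 6257  → 91.3768
row 5: Σ corner-gray over 12 cells = 6867  → 100.2852
row 6: Σ corner-gray over 12 cells = 6945  → 101.4243
row 7: Σ corner-gray over 12 cells = 6702  → 97.8756
row 8: Σ corner-gray over 12 cells = 5918  → 86.4261
row 9: Σ corner-gray over 12 cells = 6032  → 88.0909
row 10: Σ corner-gray over 12 cells = 6069  → 88.6313
Σ rows: total corner-gray = 71711  → 1047.2628 mm³


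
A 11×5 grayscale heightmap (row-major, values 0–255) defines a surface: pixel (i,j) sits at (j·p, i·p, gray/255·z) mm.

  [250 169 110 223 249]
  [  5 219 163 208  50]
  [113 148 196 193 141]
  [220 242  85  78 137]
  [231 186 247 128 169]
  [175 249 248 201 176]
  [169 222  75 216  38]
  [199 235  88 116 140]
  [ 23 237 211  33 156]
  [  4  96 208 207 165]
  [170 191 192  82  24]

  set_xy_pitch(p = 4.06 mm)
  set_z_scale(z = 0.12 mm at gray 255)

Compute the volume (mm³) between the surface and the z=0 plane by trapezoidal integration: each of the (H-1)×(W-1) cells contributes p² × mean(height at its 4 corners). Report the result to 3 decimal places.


50.787

height_mm = gray/255 × 0.12; cell vol = 4.06² × mean(4 corners)
unit = 4.06² × 0.12 / (4×255) = 0.00193925 mm³ per gray-sum
row 0: Σ corner-gray over 4 cells = 2738  → 5.3097
row 1: Σ corner-gray over 4 cells = 2563  → 4.9703
row 2: Σ corner-gray over 4 cells = 2495  → 4.8384
row 3: Σ corner-gray over 4 cells = 2689  → 5.2146
row 4: Σ corner-gray over 4 cells = 3269  → 6.3394
row 5: Σ corner-gray over 4 cells = 2980  → 5.7790
row 6: Σ corner-gray over 4 cells = 2450  → 4.7512
row 7: Σ corner-gray over 4 cells = 2358  → 4.5727
row 8: Σ corner-gray over 4 cells = 2332  → 4.5223
row 9: Σ corner-gray over 4 cells = 2315  → 4.4894
Σ rows: total corner-gray = 26189  → 50.7869 mm³


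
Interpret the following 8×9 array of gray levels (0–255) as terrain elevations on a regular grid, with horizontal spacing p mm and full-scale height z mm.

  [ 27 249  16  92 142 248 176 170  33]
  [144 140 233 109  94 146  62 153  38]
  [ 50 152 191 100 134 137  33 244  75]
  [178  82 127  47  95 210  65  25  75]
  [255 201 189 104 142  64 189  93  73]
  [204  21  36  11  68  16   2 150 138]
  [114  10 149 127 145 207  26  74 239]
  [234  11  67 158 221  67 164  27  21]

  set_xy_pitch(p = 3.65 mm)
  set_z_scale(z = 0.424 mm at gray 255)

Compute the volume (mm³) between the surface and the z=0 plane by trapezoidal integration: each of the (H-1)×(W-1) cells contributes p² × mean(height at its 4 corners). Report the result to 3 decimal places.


height_mm = gray/255 × 0.424; cell vol = 3.65² × mean(4 corners)
unit = 3.65² × 0.424 / (4×255) = 0.00553798 mm³ per gray-sum
row 0: Σ corner-gray over 8 cells = 4302  → 23.8244
row 1: Σ corner-gray over 8 cells = 4163  → 23.0546
row 2: Σ corner-gray over 8 cells = 3662  → 20.2801
row 3: Σ corner-gray over 8 cells = 3847  → 21.3046
row 4: Σ corner-gray over 8 cells = 3242  → 17.9541
row 5: Σ corner-gray over 8 cells = 2779  → 15.3900
row 6: Σ corner-gray over 8 cells = 3514  → 19.4605
Σ rows: total corner-gray = 25509  → 141.2683 mm³

141.268


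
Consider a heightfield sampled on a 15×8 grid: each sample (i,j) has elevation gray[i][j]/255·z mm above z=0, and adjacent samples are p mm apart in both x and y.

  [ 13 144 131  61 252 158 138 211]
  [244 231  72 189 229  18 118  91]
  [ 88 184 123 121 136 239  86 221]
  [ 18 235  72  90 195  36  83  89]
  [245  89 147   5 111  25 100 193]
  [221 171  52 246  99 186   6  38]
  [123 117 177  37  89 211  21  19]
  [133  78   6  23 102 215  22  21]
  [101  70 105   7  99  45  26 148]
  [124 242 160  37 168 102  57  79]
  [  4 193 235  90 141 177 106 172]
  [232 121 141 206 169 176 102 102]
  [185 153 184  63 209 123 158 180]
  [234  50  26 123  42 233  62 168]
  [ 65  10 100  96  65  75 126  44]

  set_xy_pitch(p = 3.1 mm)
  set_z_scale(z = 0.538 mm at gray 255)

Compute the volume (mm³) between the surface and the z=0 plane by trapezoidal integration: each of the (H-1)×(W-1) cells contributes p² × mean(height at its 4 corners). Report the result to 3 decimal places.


height_mm = gray/255 × 0.538; cell vol = 3.1² × mean(4 corners)
unit = 3.1² × 0.538 / (4×255) = 0.0050688 mm³ per gray-sum
row 0: Σ corner-gray over 7 cells = 4041  → 20.4830
row 1: Σ corner-gray over 7 cells = 4136  → 20.9646
row 2: Σ corner-gray over 7 cells = 3616  → 18.3288
row 3: Σ corner-gray over 7 cells = 2921  → 14.8060
row 4: Σ corner-gray over 7 cells = 3171  → 16.0732
row 5: Σ corner-gray over 7 cells = 3225  → 16.3469
row 6: Σ corner-gray over 7 cells = 2492  → 12.6315
row 7: Σ corner-gray over 7 cells = 1999  → 10.1325
row 8: Σ corner-gray over 7 cells = 2688  → 13.6249
row 9: Σ corner-gray over 7 cells = 3795  → 19.2361
row 10: Σ corner-gray over 7 cells = 4224  → 21.4106
row 11: Σ corner-gray over 7 cells = 4309  → 21.8415
row 12: Σ corner-gray over 7 cells = 3619  → 18.3440
row 13: Σ corner-gray over 7 cells = 2527  → 12.8089
Σ rows: total corner-gray = 46763  → 237.0325 mm³

237.032


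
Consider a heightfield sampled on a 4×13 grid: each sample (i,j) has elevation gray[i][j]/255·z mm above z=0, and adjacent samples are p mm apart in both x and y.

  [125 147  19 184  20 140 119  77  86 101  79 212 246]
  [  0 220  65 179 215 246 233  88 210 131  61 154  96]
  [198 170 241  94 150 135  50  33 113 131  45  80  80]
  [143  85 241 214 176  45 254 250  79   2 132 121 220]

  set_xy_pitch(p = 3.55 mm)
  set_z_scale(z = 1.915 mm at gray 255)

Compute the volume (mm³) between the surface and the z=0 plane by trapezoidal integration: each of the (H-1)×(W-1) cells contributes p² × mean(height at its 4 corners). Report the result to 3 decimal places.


454.851

height_mm = gray/255 × 1.915; cell vol = 3.55² × mean(4 corners)
unit = 3.55² × 1.915 / (4×255) = 0.0236606 mm³ per gray-sum
row 0: Σ corner-gray over 12 cells = 6439  → 152.3504
row 1: Σ corner-gray over 12 cells = 6462  → 152.8946
row 2: Σ corner-gray over 12 cells = 6323  → 149.6058
Σ rows: total corner-gray = 19224  → 454.8509 mm³


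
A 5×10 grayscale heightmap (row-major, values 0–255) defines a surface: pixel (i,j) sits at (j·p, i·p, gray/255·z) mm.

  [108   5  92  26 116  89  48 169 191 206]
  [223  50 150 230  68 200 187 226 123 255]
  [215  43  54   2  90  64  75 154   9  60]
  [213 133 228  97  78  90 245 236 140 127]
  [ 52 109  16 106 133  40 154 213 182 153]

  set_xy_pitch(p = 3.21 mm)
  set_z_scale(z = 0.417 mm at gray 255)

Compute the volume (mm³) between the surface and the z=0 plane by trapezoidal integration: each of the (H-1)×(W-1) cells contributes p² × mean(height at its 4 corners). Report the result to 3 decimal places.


height_mm = gray/255 × 0.417; cell vol = 3.21² × mean(4 corners)
unit = 3.21² × 0.417 / (4×255) = 0.00421256 mm³ per gray-sum
row 0: Σ corner-gray over 9 cells = 4732  → 19.9338
row 1: Σ corner-gray over 9 cells = 4203  → 17.7054
row 2: Σ corner-gray over 9 cells = 4091  → 17.2336
row 3: Σ corner-gray over 9 cells = 4945  → 20.8311
Σ rows: total corner-gray = 17971  → 75.7039 mm³

75.704


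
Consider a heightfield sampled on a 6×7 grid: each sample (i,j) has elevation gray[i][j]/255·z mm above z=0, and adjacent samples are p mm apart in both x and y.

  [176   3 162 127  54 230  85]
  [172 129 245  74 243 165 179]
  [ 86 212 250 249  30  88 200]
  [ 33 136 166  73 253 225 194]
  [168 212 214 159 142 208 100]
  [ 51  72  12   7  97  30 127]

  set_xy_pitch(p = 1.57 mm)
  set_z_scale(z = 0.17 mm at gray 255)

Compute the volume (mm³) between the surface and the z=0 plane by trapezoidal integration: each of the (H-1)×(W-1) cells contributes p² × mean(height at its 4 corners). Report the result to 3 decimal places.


height_mm = gray/255 × 0.17; cell vol = 1.57² × mean(4 corners)
unit = 1.57² × 0.17 / (4×255) = 0.000410817 mm³ per gray-sum
row 0: Σ corner-gray over 6 cells = 3476  → 1.4280
row 1: Σ corner-gray over 6 cells = 4007  → 1.6461
row 2: Σ corner-gray over 6 cells = 3877  → 1.5927
row 3: Σ corner-gray over 6 cells = 4071  → 1.6724
row 4: Σ corner-gray over 6 cells = 2752  → 1.1306
Σ rows: total corner-gray = 18183  → 7.4699 mm³

7.470


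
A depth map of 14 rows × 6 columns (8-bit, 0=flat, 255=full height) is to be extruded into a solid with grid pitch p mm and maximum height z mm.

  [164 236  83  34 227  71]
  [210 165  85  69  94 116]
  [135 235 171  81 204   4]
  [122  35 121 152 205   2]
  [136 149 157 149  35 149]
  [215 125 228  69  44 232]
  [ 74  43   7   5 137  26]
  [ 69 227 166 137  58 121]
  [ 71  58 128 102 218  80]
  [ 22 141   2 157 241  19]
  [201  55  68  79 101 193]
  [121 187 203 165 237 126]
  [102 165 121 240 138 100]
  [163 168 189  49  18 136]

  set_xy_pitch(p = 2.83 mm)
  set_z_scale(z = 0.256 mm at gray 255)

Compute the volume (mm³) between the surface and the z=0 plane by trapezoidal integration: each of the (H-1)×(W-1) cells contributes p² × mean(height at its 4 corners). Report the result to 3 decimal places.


height_mm = gray/255 × 0.256; cell vol = 2.83² × mean(4 corners)
unit = 2.83² × 0.256 / (4×255) = 0.00201008 mm³ per gray-sum
row 0: Σ corner-gray over 5 cells = 2547  → 5.1197
row 1: Σ corner-gray over 5 cells = 2673  → 5.3729
row 2: Σ corner-gray over 5 cells = 2671  → 5.3689
row 3: Σ corner-gray over 5 cells = 2415  → 4.8543
row 4: Σ corner-gray over 5 cells = 2644  → 5.3146
row 5: Σ corner-gray over 5 cells = 1863  → 3.7448
row 6: Σ corner-gray over 5 cells = 1850  → 3.7186
row 7: Σ corner-gray over 5 cells = 2529  → 5.0835
row 8: Σ corner-gray over 5 cells = 2286  → 4.5950
row 9: Σ corner-gray over 5 cells = 2123  → 4.2674
row 10: Σ corner-gray over 5 cells = 2831  → 5.6905
row 11: Σ corner-gray over 5 cells = 3361  → 6.7559
row 12: Σ corner-gray over 5 cells = 2677  → 5.3810
Σ rows: total corner-gray = 32470  → 65.2672 mm³

65.267


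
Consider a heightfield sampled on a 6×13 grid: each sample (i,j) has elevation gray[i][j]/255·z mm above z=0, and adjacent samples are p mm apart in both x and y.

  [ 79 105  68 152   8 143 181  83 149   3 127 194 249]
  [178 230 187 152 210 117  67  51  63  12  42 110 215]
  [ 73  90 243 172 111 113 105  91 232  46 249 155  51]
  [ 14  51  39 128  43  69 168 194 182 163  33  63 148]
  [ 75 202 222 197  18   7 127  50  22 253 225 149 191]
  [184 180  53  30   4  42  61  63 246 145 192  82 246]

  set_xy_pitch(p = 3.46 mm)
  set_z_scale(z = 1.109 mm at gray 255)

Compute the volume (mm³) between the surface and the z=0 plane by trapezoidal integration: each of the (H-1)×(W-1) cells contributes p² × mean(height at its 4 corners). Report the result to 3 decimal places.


height_mm = gray/255 × 1.109; cell vol = 3.46² × mean(4 corners)
unit = 3.46² × 1.109 / (4×255) = 0.0130162 mm³ per gray-sum
row 0: Σ corner-gray over 12 cells = 5629  → 73.2681
row 1: Σ corner-gray over 12 cells = 6213  → 80.8695
row 2: Σ corner-gray over 12 cells = 5766  → 75.0513
row 3: Σ corner-gray over 12 cells = 5638  → 73.3852
row 4: Σ corner-gray over 12 cells = 5836  → 75.9624
Σ rows: total corner-gray = 29082  → 378.5366 mm³

378.537


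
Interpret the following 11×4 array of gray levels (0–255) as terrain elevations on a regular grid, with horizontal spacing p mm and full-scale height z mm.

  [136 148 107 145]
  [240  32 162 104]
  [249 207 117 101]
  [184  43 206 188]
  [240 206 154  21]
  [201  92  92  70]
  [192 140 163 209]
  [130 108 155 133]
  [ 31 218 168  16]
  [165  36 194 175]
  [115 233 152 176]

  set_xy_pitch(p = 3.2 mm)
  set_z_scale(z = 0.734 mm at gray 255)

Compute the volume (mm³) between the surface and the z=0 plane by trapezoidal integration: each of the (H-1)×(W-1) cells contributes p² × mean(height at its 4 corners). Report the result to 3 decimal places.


height_mm = gray/255 × 0.734; cell vol = 3.2² × mean(4 corners)
unit = 3.2² × 0.734 / (4×255) = 0.00736878 mm³ per gray-sum
row 0: Σ corner-gray over 3 cells = 1523  → 11.2227
row 1: Σ corner-gray over 3 cells = 1730  → 12.7480
row 2: Σ corner-gray over 3 cells = 1868  → 13.7649
row 3: Σ corner-gray over 3 cells = 1851  → 13.6396
row 4: Σ corner-gray over 3 cells = 1620  → 11.9374
row 5: Σ corner-gray over 3 cells = 1646  → 12.1290
row 6: Σ corner-gray over 3 cells = 1796  → 13.2343
row 7: Σ corner-gray over 3 cells = 1608  → 11.8490
row 8: Σ corner-gray over 3 cells = 1619  → 11.9301
row 9: Σ corner-gray over 3 cells = 1861  → 13.7133
Σ rows: total corner-gray = 17122  → 126.1683 mm³

126.168


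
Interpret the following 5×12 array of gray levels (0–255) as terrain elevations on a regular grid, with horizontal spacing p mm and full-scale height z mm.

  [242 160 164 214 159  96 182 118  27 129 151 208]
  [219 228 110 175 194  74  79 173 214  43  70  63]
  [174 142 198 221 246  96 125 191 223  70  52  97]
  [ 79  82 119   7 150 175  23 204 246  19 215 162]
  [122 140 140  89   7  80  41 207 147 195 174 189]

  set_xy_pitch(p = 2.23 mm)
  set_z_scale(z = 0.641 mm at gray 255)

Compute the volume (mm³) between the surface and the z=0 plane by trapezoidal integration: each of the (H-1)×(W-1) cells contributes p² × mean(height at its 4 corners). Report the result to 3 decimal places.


height_mm = gray/255 × 0.641; cell vol = 2.23² × mean(4 corners)
unit = 2.23² × 0.641 / (4×255) = 0.00312513 mm³ per gray-sum
row 0: Σ corner-gray over 11 cells = 6252  → 19.5383
row 1: Σ corner-gray over 11 cells = 6401  → 20.0039
row 2: Σ corner-gray over 11 cells = 6120  → 19.1258
row 3: Σ corner-gray over 11 cells = 5472  → 17.1007
Σ rows: total corner-gray = 24245  → 75.7687 mm³

75.769


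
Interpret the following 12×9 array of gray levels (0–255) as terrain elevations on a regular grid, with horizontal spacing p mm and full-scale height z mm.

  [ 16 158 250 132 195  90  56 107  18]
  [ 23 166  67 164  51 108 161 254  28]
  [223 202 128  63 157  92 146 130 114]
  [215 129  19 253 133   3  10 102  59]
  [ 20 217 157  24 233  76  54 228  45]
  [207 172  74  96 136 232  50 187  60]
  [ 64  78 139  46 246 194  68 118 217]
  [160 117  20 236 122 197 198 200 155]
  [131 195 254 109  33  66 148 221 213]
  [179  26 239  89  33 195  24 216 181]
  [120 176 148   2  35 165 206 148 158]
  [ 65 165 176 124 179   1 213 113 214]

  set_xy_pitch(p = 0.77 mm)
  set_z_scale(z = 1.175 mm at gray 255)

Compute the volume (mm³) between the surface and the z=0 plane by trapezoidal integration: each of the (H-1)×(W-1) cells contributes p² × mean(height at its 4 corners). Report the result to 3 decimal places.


height_mm = gray/255 × 1.175; cell vol = 0.77² × mean(4 corners)
unit = 0.77² × 1.175 / (4×255) = 0.000682998 mm³ per gray-sum
row 0: Σ corner-gray over 8 cells = 4003  → 2.7340
row 1: Σ corner-gray over 8 cells = 4166  → 2.8454
row 2: Σ corner-gray over 8 cells = 3745  → 2.5578
row 3: Σ corner-gray over 8 cells = 3615  → 2.4690
row 4: Σ corner-gray over 8 cells = 4204  → 2.8713
row 5: Σ corner-gray over 8 cells = 4220  → 2.8822
row 6: Σ corner-gray over 8 cells = 4554  → 3.1104
row 7: Σ corner-gray over 8 cells = 4891  → 3.3405
row 8: Σ corner-gray over 8 cells = 4400  → 3.0052
row 9: Σ corner-gray over 8 cells = 4042  → 2.7607
row 10: Σ corner-gray over 8 cells = 4259  → 2.9089
Σ rows: total corner-gray = 46099  → 31.4855 mm³

31.486


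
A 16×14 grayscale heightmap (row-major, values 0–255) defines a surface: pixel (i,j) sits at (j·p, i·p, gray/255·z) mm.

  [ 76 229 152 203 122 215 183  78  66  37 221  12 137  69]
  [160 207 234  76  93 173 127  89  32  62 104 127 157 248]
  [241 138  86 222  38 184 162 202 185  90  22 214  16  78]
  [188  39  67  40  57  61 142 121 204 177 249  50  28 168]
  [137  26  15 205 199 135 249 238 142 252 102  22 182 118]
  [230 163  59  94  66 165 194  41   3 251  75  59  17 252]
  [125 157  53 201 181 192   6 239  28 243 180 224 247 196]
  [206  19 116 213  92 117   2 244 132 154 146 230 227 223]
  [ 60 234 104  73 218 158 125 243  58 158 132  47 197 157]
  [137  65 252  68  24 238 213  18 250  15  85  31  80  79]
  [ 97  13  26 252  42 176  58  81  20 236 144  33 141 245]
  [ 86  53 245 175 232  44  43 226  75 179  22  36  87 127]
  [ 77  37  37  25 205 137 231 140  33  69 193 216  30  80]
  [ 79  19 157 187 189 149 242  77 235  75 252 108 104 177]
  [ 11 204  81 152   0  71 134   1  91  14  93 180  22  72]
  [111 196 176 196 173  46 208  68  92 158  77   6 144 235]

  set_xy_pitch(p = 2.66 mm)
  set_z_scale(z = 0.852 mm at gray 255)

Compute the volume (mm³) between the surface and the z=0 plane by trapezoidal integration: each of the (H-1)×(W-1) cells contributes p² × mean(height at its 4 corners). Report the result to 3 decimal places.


580.010

height_mm = gray/255 × 0.852; cell vol = 2.66² × mean(4 corners)
unit = 2.66² × 0.852 / (4×255) = 0.00591021 mm³ per gray-sum
row 0: Σ corner-gray over 13 cells = 6825  → 40.3372
row 1: Σ corner-gray over 13 cells = 6807  → 40.2308
row 2: Σ corner-gray over 13 cells = 6263  → 37.0156
row 3: Σ corner-gray over 13 cells = 6615  → 39.0960
row 4: Σ corner-gray over 13 cells = 6645  → 39.2733
row 5: Σ corner-gray over 13 cells = 7079  → 41.8384
row 6: Σ corner-gray over 13 cells = 8036  → 47.4944
row 7: Σ corner-gray over 13 cells = 7524  → 44.4684
row 8: Σ corner-gray over 13 cells = 6605  → 39.0369
row 9: Σ corner-gray over 13 cells = 5680  → 33.5700
row 10: Σ corner-gray over 13 cells = 5833  → 34.4742
row 11: Σ corner-gray over 13 cells = 5910  → 34.9293
row 12: Σ corner-gray over 13 cells = 6707  → 39.6398
row 13: Σ corner-gray over 13 cells = 6013  → 35.5381
row 14: Σ corner-gray over 13 cells = 5595  → 33.0676
Σ rows: total corner-gray = 98137  → 580.0100 mm³


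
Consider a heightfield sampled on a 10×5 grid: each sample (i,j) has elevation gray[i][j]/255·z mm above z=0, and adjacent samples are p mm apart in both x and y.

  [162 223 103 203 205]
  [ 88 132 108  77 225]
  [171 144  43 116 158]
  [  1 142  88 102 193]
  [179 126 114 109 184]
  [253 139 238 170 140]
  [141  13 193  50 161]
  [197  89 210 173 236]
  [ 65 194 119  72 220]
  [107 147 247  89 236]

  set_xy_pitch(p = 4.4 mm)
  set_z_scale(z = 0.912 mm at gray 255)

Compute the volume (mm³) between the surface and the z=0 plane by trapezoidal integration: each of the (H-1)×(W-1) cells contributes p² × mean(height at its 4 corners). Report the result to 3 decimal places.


height_mm = gray/255 × 0.912; cell vol = 4.4² × mean(4 corners)
unit = 4.4² × 0.912 / (4×255) = 0.0173101 mm³ per gray-sum
row 0: Σ corner-gray over 4 cells = 2372  → 41.0596
row 1: Σ corner-gray over 4 cells = 1882  → 32.5776
row 2: Σ corner-gray over 4 cells = 1793  → 31.0370
row 3: Σ corner-gray over 4 cells = 1919  → 33.2181
row 4: Σ corner-gray over 4 cells = 2548  → 44.1062
row 5: Σ corner-gray over 4 cells = 2301  → 39.8306
row 6: Σ corner-gray over 4 cells = 2191  → 37.9265
row 7: Σ corner-gray over 4 cells = 2432  → 42.0982
row 8: Σ corner-gray over 4 cells = 2364  → 40.9211
Σ rows: total corner-gray = 19802  → 342.7749 mm³

342.775


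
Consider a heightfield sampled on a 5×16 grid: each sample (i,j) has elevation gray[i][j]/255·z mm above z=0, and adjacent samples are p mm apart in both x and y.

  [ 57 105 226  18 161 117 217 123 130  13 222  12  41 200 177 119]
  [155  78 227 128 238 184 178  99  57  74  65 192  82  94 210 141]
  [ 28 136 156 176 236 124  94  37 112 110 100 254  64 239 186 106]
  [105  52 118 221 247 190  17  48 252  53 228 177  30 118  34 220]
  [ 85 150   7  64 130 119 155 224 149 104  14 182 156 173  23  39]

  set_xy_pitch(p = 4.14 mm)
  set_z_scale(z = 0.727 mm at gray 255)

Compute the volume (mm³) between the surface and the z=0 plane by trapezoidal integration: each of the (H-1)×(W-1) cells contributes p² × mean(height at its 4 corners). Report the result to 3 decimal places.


384.736

height_mm = gray/255 × 0.727; cell vol = 4.14² × mean(4 corners)
unit = 4.14² × 0.727 / (4×255) = 0.0122162 mm³ per gray-sum
row 0: Σ corner-gray over 15 cells = 7808  → 95.3838
row 1: Σ corner-gray over 15 cells = 8290  → 101.2720
row 2: Σ corner-gray over 15 cells = 8077  → 98.6700
row 3: Σ corner-gray over 15 cells = 7319  → 89.4101
Σ rows: total corner-gray = 31494  → 384.7359 mm³


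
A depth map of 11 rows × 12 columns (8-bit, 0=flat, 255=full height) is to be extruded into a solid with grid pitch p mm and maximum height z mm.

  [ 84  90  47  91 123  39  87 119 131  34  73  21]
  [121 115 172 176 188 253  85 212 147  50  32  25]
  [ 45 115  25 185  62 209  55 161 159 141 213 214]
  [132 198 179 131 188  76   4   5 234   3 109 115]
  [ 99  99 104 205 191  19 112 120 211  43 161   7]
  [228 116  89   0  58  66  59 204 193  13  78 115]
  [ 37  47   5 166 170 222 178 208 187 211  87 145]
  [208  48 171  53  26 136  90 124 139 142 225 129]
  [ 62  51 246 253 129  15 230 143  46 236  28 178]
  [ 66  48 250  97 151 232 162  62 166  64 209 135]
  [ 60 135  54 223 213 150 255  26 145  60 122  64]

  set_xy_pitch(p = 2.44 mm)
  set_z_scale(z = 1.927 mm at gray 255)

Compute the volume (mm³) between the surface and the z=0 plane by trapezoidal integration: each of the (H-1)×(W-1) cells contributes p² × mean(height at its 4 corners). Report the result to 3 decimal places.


615.122

height_mm = gray/255 × 1.927; cell vol = 2.44² × mean(4 corners)
unit = 2.44² × 1.927 / (4×255) = 0.0112476 mm³ per gray-sum
row 0: Σ corner-gray over 11 cells = 4779  → 53.7524
row 1: Σ corner-gray over 11 cells = 5915  → 66.5298
row 2: Σ corner-gray over 11 cells = 5410  → 60.8497
row 3: Σ corner-gray over 11 cells = 5137  → 57.7791
row 4: Σ corner-gray over 11 cells = 4731  → 53.2126
row 5: Σ corner-gray over 11 cells = 5239  → 58.9264
row 6: Σ corner-gray over 11 cells = 5789  → 65.1126
row 7: Σ corner-gray over 11 cells = 5639  → 63.4254
row 8: Σ corner-gray over 11 cells = 6077  → 68.3519
row 9: Σ corner-gray over 11 cells = 5973  → 67.1821
Σ rows: total corner-gray = 54689  → 615.1219 mm³


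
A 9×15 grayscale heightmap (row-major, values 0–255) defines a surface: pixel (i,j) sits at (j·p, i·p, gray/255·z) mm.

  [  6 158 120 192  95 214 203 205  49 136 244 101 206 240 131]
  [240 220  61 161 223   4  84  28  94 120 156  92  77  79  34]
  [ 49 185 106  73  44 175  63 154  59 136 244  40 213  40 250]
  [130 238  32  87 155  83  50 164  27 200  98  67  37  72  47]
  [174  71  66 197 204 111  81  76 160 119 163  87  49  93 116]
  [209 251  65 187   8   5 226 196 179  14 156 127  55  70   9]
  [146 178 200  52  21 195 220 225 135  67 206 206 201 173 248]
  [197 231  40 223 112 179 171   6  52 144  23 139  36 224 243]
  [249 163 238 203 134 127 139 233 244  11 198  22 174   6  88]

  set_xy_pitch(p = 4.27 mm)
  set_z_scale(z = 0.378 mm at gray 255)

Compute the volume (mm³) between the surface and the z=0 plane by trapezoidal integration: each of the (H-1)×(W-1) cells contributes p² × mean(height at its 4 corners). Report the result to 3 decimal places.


381.305

height_mm = gray/255 × 0.378; cell vol = 4.27² × mean(4 corners)
unit = 4.27² × 0.378 / (4×255) = 0.0067569 mm³ per gray-sum
row 0: Σ corner-gray over 14 cells = 7535  → 50.9132
row 1: Σ corner-gray over 14 cells = 6435  → 43.4806
row 2: Σ corner-gray over 14 cells = 6160  → 41.6225
row 3: Σ corner-gray over 14 cells = 6041  → 40.8184
row 4: Σ corner-gray over 14 cells = 6540  → 44.1901
row 5: Σ corner-gray over 14 cells = 7848  → 53.0281
row 6: Σ corner-gray over 14 cells = 8152  → 55.0822
row 7: Σ corner-gray over 14 cells = 7721  → 52.1700
Σ rows: total corner-gray = 56432  → 381.3053 mm³


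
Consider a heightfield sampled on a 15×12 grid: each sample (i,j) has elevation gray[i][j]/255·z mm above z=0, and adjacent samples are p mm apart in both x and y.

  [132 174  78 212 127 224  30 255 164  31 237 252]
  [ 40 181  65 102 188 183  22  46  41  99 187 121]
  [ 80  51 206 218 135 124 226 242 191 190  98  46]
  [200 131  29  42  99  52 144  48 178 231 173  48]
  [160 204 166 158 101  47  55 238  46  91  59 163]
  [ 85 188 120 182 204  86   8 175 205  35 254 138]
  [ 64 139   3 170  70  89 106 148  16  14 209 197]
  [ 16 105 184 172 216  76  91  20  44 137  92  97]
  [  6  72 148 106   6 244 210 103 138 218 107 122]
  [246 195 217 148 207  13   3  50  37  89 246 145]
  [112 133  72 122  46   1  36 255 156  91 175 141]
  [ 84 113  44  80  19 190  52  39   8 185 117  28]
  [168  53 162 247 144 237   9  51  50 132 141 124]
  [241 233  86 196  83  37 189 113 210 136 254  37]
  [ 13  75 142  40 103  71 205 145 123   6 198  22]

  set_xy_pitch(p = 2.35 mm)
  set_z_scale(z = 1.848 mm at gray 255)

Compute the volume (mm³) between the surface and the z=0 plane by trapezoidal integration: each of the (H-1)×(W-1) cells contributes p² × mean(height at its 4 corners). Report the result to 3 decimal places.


height_mm = gray/255 × 1.848; cell vol = 2.35² × mean(4 corners)
unit = 2.35² × 1.848 / (4×255) = 0.0100055 mm³ per gray-sum
row 0: Σ corner-gray over 11 cells = 5837  → 58.4019
row 1: Σ corner-gray over 11 cells = 5877  → 58.8022
row 2: Σ corner-gray over 11 cells = 5990  → 59.9328
row 3: Σ corner-gray over 11 cells = 5155  → 51.5782
row 4: Σ corner-gray over 11 cells = 5790  → 57.9317
row 5: Σ corner-gray over 11 cells = 5326  → 53.2891
row 6: Σ corner-gray over 11 cells = 4576  → 45.7850
row 7: Σ corner-gray over 11 cells = 5219  → 52.2186
row 8: Σ corner-gray over 11 cells = 5633  → 56.3608
row 9: Σ corner-gray over 11 cells = 5228  → 52.3086
row 10: Σ corner-gray over 11 cells = 4233  → 42.3532
row 11: Σ corner-gray over 11 cells = 4550  → 45.5249
row 12: Σ corner-gray over 11 cells = 6096  → 60.9933
row 13: Σ corner-gray over 11 cells = 5603  → 56.0607
Σ rows: total corner-gray = 75113  → 751.5409 mm³

751.541


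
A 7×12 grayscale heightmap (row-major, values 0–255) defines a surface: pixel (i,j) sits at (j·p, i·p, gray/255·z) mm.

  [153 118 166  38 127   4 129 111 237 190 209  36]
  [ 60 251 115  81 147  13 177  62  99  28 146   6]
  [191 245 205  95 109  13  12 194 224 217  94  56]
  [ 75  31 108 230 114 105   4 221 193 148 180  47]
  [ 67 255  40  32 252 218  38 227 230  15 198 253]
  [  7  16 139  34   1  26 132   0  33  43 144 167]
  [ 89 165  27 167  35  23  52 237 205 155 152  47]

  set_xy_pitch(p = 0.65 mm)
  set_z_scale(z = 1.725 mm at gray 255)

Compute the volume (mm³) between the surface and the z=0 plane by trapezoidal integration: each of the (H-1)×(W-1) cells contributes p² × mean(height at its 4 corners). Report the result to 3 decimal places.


22.159

height_mm = gray/255 × 1.725; cell vol = 0.65² × mean(4 corners)
unit = 0.65² × 1.725 / (4×255) = 0.000714522 mm³ per gray-sum
row 0: Σ corner-gray over 11 cells = 5151  → 3.6805
row 1: Σ corner-gray over 11 cells = 5367  → 3.8348
row 2: Σ corner-gray over 11 cells = 5853  → 4.1821
row 3: Σ corner-gray over 11 cells = 6120  → 4.3729
row 4: Σ corner-gray over 11 cells = 4640  → 3.3154
row 5: Σ corner-gray over 11 cells = 3882  → 2.7738
Σ rows: total corner-gray = 31013  → 22.1595 mm³


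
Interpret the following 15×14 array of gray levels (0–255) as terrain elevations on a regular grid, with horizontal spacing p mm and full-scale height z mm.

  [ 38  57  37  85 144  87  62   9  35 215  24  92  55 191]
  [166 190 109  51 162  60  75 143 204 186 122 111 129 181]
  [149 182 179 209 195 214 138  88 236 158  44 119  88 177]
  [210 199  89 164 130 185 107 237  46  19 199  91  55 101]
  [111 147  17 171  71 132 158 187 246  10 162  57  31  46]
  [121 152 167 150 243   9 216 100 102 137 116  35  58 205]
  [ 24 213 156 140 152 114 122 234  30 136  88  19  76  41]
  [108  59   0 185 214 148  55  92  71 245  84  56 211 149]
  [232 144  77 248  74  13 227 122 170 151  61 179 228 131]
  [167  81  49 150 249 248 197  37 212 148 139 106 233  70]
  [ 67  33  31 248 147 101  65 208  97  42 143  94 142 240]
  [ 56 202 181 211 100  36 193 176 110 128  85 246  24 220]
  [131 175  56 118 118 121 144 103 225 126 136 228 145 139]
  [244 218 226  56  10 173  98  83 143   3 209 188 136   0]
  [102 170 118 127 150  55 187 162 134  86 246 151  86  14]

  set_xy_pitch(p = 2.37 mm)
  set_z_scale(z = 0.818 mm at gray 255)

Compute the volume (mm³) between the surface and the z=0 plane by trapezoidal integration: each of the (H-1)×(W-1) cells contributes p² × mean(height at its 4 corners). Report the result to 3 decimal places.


425.719

height_mm = gray/255 × 0.818; cell vol = 2.37² × mean(4 corners)
unit = 2.37² × 0.818 / (4×255) = 0.00450453 mm³ per gray-sum
row 0: Σ corner-gray over 13 cells = 5464  → 24.6128
row 1: Σ corner-gray over 13 cells = 7457  → 33.5903
row 2: Σ corner-gray over 13 cells = 7379  → 33.2390
row 3: Σ corner-gray over 13 cells = 6288  → 28.3245
row 4: Σ corner-gray over 13 cells = 6231  → 28.0677
row 5: Σ corner-gray over 13 cells = 6321  → 28.4732
row 6: Σ corner-gray over 13 cells = 6122  → 27.5768
row 7: Σ corner-gray over 13 cells = 6848  → 30.8470
row 8: Σ corner-gray over 13 cells = 7686  → 34.6218
row 9: Σ corner-gray over 13 cells = 6944  → 31.2795
row 10: Σ corner-gray over 13 cells = 6669  → 30.0407
row 11: Σ corner-gray over 13 cells = 7320  → 32.9732
row 12: Σ corner-gray over 13 cells = 6990  → 31.4867
row 13: Σ corner-gray over 13 cells = 6790  → 30.5858
Σ rows: total corner-gray = 94509  → 425.7190 mm³


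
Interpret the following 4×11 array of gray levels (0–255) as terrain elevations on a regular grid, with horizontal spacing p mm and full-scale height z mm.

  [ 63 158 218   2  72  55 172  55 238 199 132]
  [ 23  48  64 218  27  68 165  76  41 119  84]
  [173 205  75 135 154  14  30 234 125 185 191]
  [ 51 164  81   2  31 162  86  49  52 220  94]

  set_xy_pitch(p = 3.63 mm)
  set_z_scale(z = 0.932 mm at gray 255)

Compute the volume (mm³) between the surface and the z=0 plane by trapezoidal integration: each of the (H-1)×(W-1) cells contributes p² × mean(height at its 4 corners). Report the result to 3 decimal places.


height_mm = gray/255 × 0.932; cell vol = 3.63² × mean(4 corners)
unit = 3.63² × 0.932 / (4×255) = 0.0120401 mm³ per gray-sum
row 0: Σ corner-gray over 10 cells = 4292  → 51.6760
row 1: Σ corner-gray over 10 cells = 4437  → 53.4218
row 2: Σ corner-gray over 10 cells = 4517  → 54.3850
Σ rows: total corner-gray = 13246  → 159.4828 mm³

159.483


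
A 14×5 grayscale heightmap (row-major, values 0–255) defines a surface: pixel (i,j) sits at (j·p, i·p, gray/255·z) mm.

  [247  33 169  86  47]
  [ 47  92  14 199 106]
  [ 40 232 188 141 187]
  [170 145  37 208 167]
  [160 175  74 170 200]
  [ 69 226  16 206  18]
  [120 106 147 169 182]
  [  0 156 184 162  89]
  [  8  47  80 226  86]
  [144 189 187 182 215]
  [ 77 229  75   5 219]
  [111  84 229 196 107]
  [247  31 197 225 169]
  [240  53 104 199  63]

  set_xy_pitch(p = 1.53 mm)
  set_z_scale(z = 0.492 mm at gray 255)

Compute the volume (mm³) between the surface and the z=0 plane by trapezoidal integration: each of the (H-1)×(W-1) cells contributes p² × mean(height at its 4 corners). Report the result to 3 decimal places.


32.380

height_mm = gray/255 × 0.492; cell vol = 1.53² × mean(4 corners)
unit = 1.53² × 0.492 / (4×255) = 0.00112914 mm³ per gray-sum
row 0: Σ corner-gray over 4 cells = 1633  → 1.8439
row 1: Σ corner-gray over 4 cells = 2112  → 2.3847
row 2: Σ corner-gray over 4 cells = 2466  → 2.7845
row 3: Σ corner-gray over 4 cells = 2315  → 2.6140
row 4: Σ corner-gray over 4 cells = 2181  → 2.4627
row 5: Σ corner-gray over 4 cells = 2129  → 2.4039
row 6: Σ corner-gray over 4 cells = 2239  → 2.5281
row 7: Σ corner-gray over 4 cells = 1893  → 2.1375
row 8: Σ corner-gray over 4 cells = 2275  → 2.5688
row 9: Σ corner-gray over 4 cells = 2389  → 2.6975
row 10: Σ corner-gray over 4 cells = 2150  → 2.4277
row 11: Σ corner-gray over 4 cells = 2558  → 2.8883
row 12: Σ corner-gray over 4 cells = 2337  → 2.6388
Σ rows: total corner-gray = 28677  → 32.3803 mm³


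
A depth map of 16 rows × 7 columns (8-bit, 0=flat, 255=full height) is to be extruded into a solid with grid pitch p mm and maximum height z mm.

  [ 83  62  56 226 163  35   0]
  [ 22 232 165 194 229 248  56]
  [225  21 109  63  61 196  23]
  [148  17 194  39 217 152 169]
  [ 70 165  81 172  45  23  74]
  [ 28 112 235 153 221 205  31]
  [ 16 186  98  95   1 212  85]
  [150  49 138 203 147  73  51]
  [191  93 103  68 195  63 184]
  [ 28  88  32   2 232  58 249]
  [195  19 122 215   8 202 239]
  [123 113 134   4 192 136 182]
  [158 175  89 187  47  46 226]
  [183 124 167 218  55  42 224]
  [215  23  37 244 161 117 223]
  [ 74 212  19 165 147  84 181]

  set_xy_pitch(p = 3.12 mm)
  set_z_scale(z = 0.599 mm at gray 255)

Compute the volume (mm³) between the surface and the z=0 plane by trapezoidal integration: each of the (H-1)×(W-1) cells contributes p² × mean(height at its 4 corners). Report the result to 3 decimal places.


254.159

height_mm = gray/255 × 0.599; cell vol = 3.12² × mean(4 corners)
unit = 3.12² × 0.599 / (4×255) = 0.00571657 mm³ per gray-sum
row 0: Σ corner-gray over 6 cells = 3381  → 19.3277
row 1: Σ corner-gray over 6 cells = 3362  → 19.2191
row 2: Σ corner-gray over 6 cells = 2703  → 15.4519
row 3: Σ corner-gray over 6 cells = 2671  → 15.2690
row 4: Σ corner-gray over 6 cells = 3027  → 17.3041
row 5: Σ corner-gray over 6 cells = 3196  → 18.2702
row 6: Σ corner-gray over 6 cells = 2706  → 15.4690
row 7: Σ corner-gray over 6 cells = 2840  → 16.2351
row 8: Σ corner-gray over 6 cells = 2520  → 14.4058
row 9: Σ corner-gray over 6 cells = 2667  → 15.2461
row 10: Σ corner-gray over 6 cells = 3029  → 17.3155
row 11: Σ corner-gray over 6 cells = 2935  → 16.7781
row 12: Σ corner-gray over 6 cells = 3091  → 17.6699
row 13: Σ corner-gray over 6 cells = 3221  → 18.4131
row 14: Σ corner-gray over 6 cells = 3111  → 17.7843
Σ rows: total corner-gray = 44460  → 254.1589 mm³


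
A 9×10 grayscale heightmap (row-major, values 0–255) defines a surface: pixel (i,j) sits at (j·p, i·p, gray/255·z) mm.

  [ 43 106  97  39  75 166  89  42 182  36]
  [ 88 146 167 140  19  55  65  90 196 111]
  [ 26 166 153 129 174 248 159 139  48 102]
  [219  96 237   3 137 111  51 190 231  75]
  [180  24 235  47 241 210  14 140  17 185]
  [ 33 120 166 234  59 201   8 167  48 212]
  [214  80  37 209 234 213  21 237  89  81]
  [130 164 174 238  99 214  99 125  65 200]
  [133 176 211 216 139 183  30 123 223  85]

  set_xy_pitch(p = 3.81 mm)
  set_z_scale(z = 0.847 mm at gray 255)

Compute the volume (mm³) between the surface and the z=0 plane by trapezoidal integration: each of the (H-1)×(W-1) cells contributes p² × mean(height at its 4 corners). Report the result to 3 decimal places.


height_mm = gray/255 × 0.847; cell vol = 3.81² × mean(4 corners)
unit = 3.81² × 0.847 / (4×255) = 0.0120541 mm³ per gray-sum
row 0: Σ corner-gray over 9 cells = 3626  → 43.7080
row 1: Σ corner-gray over 9 cells = 4515  → 54.4241
row 2: Σ corner-gray over 9 cells = 4966  → 59.8604
row 3: Σ corner-gray over 9 cells = 4627  → 55.7741
row 4: Σ corner-gray over 9 cells = 4472  → 53.9057
row 5: Σ corner-gray over 9 cells = 4786  → 57.6907
row 6: Σ corner-gray over 9 cells = 5221  → 62.9342
row 7: Σ corner-gray over 9 cells = 5506  → 66.3696
Σ rows: total corner-gray = 37719  → 454.6669 mm³

454.667


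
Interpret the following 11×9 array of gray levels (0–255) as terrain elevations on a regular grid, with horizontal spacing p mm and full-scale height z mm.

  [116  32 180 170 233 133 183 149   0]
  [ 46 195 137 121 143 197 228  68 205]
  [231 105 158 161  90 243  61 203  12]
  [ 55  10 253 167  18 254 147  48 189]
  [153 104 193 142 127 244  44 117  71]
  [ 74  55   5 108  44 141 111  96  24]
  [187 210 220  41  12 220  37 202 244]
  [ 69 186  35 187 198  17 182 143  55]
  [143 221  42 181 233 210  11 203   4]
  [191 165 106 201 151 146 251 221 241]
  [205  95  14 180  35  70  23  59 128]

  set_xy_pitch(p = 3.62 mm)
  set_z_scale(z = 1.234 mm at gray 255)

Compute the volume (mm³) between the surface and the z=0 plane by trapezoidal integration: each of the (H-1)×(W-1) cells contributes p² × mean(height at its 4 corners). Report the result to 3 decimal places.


height_mm = gray/255 × 1.234; cell vol = 3.62² × mean(4 corners)
unit = 3.62² × 1.234 / (4×255) = 0.0158538 mm³ per gray-sum
row 0: Σ corner-gray over 8 cells = 4705  → 74.5919
row 1: Σ corner-gray over 8 cells = 4714  → 74.7346
row 2: Σ corner-gray over 8 cells = 4323  → 68.5358
row 3: Σ corner-gray over 8 cells = 4204  → 66.6492
row 4: Σ corner-gray over 8 cells = 3384  → 53.6491
row 5: Σ corner-gray over 8 cells = 3533  → 56.0113
row 6: Σ corner-gray over 8 cells = 4335  → 68.7260
row 7: Σ corner-gray over 8 cells = 4369  → 69.2651
row 8: Σ corner-gray over 8 cells = 5263  → 83.4383
row 9: Σ corner-gray over 8 cells = 4199  → 66.5699
Σ rows: total corner-gray = 43029  → 682.1712 mm³

682.171


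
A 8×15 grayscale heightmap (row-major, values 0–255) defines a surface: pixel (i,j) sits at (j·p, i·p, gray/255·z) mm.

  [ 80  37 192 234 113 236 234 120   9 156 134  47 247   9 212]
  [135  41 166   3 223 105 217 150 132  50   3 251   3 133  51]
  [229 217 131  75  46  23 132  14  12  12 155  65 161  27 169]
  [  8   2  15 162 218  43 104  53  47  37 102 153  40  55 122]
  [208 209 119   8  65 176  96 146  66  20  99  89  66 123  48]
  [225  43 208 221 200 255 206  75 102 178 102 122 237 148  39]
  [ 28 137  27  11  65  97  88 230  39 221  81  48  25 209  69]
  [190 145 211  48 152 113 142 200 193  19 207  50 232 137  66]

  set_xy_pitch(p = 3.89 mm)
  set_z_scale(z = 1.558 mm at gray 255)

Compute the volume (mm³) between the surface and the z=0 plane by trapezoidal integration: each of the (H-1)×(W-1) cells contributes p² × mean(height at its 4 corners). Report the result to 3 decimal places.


1002.758

height_mm = gray/255 × 1.558; cell vol = 3.89² × mean(4 corners)
unit = 3.89² × 1.558 / (4×255) = 0.0231135 mm³ per gray-sum
row 0: Σ corner-gray over 14 cells = 6968  → 161.0552
row 1: Σ corner-gray over 14 cells = 5678  → 131.2387
row 2: Σ corner-gray over 14 cells = 4730  → 109.3270
row 3: Σ corner-gray over 14 cells = 5012  → 115.8451
row 4: Σ corner-gray over 14 cells = 7278  → 168.2204
row 5: Σ corner-gray over 14 cells = 7111  → 164.3604
row 6: Σ corner-gray over 14 cells = 6607  → 152.7112
Σ rows: total corner-gray = 43384  → 1002.7579 mm³


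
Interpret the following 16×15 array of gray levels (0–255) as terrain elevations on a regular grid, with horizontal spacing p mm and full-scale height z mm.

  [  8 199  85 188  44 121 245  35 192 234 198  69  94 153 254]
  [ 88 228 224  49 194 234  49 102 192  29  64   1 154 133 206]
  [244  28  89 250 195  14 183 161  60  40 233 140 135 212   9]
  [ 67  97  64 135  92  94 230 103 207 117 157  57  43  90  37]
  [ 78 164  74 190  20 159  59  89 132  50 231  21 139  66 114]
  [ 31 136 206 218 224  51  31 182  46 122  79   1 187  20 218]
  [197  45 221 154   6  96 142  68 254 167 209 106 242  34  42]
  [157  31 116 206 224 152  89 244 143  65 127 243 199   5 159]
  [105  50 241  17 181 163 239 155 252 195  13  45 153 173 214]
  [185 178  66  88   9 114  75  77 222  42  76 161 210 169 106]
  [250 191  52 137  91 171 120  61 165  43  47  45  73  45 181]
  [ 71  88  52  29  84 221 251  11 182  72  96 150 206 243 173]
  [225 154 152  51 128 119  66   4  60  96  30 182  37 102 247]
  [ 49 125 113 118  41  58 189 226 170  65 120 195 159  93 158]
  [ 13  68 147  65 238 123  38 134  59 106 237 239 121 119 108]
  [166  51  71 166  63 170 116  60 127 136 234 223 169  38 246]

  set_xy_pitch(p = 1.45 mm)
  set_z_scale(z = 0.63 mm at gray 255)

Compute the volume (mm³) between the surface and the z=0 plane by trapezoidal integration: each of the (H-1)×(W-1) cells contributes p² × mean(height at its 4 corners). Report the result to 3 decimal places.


height_mm = gray/255 × 0.63; cell vol = 1.45² × mean(4 corners)
unit = 1.45² × 0.63 / (4×255) = 0.0012986 mm³ per gray-sum
row 0: Σ corner-gray over 14 cells = 7576  → 9.8382
row 1: Σ corner-gray over 14 cells = 7333  → 9.5227
row 2: Σ corner-gray over 14 cells = 6809  → 8.8422
row 3: Σ corner-gray over 14 cells = 6056  → 7.8643
row 4: Σ corner-gray over 14 cells = 6235  → 8.0968
row 5: Σ corner-gray over 14 cells = 6982  → 9.0668
row 6: Σ corner-gray over 14 cells = 7731  → 10.0395
row 7: Σ corner-gray over 14 cells = 8077  → 10.4888
row 8: Σ corner-gray over 14 cells = 7338  → 9.5291
row 9: Σ corner-gray over 14 cells = 6178  → 8.0228
row 10: Σ corner-gray over 14 cells = 6527  → 8.4760
row 11: Σ corner-gray over 14 cells = 6448  → 8.3734
row 12: Σ corner-gray over 14 cells = 6385  → 8.2916
row 13: Σ corner-gray over 14 cells = 7060  → 9.1681
row 14: Σ corner-gray over 14 cells = 7169  → 9.3097
Σ rows: total corner-gray = 103904  → 134.9300 mm³

134.930
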